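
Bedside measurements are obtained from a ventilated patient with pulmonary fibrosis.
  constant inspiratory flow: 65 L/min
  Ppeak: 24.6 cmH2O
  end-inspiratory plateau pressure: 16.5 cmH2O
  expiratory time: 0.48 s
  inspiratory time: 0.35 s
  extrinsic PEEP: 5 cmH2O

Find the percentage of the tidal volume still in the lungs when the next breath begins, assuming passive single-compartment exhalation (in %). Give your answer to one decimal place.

14.3

Flow: 65 L/min ÷ 60 = 1.0833 L/s.
Vt = flow × Ti = 1.0833 L/s × 0.35 s × 1000 mL/L = 379.16 mL.
R = (PIP − Pplat)/V̇ = (24.6 − 16.5) / 1.0833 = 8.1/1.0833 = 7.477 cmH2O·s/L.
C = Vt/(Pplat − PEEP) = 379.16 / (16.5 − 5) = 379.16/11.5 = 32.97 mL/cmH2O.
τ = R × C = 7.477 × 0.03297 L/cmH2O = 0.2465 s.
Fraction remaining at end-expiration = e^(−Te/τ) = e^(−0.48/0.2465) = 0.1427 → 14.27%.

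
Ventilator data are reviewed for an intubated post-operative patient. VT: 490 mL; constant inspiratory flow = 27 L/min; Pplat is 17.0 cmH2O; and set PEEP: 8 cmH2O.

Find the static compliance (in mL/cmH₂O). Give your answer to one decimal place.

Cstat = Vt / (Pplat − PEEP) = 490 / (17.0 − 8) = 490 / 9.0 = 54.444 mL/cmH2O.

54.4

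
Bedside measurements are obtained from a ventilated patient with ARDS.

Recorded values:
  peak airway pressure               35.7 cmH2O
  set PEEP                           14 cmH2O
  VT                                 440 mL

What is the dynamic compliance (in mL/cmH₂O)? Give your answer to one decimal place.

20.3

Dynamic compliance = Vt / (PIP − PEEP) = 440 / (35.7 − 14) = 440 / 21.7 = 20.276 mL/cmH2O.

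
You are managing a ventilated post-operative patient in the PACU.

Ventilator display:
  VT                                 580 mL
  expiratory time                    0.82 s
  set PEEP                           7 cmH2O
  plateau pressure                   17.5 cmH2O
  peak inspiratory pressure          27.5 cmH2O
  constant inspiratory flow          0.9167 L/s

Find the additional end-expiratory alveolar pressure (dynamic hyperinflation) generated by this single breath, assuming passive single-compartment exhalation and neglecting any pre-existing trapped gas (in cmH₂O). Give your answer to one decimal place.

2.7

R = (PIP − Pplat)/V̇ = (27.5 − 17.5) / 0.9167 = 10.0/0.9167 = 10.909 cmH2O·s/L.
C = Vt/(Pplat − PEEP) = 580.0 / (17.5 − 7) = 580.0/10.5 = 55.238 mL/cmH2O.
τ = R × C = 10.909 × 0.05524 L/cmH2O = 0.6026 s.
Fraction remaining = e^(−Te/τ) = e^(−0.82/0.6026) = 0.2565; trapped volume = 580.0 × 0.2565 = 148.77 mL.
Additional alveolar pressure from trapping ≈ V_trapped / C = 148.77 / 55.238 = 2.693 cmH2O.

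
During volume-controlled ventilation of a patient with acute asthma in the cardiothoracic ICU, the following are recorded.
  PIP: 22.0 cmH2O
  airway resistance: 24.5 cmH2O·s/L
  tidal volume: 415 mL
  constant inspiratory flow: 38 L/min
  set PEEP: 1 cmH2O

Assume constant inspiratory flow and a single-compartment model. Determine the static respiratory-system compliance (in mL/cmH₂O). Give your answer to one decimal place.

Flow: 38 L/min ÷ 60 = 0.6333 L/s.
Equation of motion (constant flow): PIP = Vt/C + R·V̇ + PEEP.
Vt/C = PIP − R·V̇ − PEEP = 22.0 − 24.5×0.6333 − 1 = 22.0 − 15.516 − 1 = 5.484 cmH2O.
C = Vt / 5.484 = 415 / 5.484 = 75.675 mL/cmH2O.

75.7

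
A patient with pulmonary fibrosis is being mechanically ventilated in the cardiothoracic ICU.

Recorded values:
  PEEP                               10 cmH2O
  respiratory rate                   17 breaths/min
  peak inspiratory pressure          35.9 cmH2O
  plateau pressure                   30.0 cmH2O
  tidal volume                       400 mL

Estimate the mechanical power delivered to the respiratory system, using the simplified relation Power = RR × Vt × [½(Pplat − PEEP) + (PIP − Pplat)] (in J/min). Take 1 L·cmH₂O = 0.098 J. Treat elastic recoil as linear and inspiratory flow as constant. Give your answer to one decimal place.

10.6

Per-breath work = Vt × [½(Pplat−PEEP) + (PIP−Pplat)] = 0.400 × [0.5×20.0 + 5.9] = 0.400 × 15.9 = 6.36 L·cmH2O.
Power = 17 × 6.36 = 108.12 L·cmH2O/min.
× 0.098 J/(L·cmH2O) → 10.596 J/min.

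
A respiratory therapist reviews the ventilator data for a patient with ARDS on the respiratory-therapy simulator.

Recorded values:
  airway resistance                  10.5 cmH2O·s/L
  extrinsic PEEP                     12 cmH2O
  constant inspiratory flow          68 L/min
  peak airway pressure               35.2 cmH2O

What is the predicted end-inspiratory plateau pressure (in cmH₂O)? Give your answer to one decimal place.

23.3

Flow: 68 L/min ÷ 60 = 1.1333 L/s.
Pplat = PIP − Raw × flow = 35.2 − 10.5 × 1.1333 = 35.2 − 11.9 = 23.3 cmH2O.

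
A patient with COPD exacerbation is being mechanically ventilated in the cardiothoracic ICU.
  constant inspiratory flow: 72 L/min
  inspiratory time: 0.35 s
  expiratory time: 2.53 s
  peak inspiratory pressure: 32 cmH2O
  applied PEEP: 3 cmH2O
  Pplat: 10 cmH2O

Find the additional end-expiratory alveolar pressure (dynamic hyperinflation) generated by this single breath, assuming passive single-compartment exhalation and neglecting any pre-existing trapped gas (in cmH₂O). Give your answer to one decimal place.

Flow: 72 L/min ÷ 60 = 1.2 L/s.
Vt = flow × Ti = 1.2 L/s × 0.35 s × 1000 mL/L = 420.0 mL.
R = (PIP − Pplat)/V̇ = (32 − 10) / 1.2 = 22.0/1.2 = 18.333 cmH2O·s/L.
C = Vt/(Pplat − PEEP) = 420.0 / (10 − 3) = 420.0/7.0 = 60.0 mL/cmH2O.
τ = R × C = 18.333 × 0.06 L/cmH2O = 1.1 s.
Fraction remaining = e^(−Te/τ) = e^(−2.53/1.1) = 0.1003; trapped volume = 420.0 × 0.1003 = 42.126 mL.
Additional alveolar pressure from trapping ≈ V_trapped / C = 42.126 / 60.0 = 0.7021 cmH2O.

0.7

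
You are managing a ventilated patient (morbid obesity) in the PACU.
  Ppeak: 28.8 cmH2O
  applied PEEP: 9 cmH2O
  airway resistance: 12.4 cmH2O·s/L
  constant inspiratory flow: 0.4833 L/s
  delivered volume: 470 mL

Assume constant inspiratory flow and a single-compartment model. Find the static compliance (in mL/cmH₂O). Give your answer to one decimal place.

34.0

Equation of motion (constant flow): PIP = Vt/C + R·V̇ + PEEP.
Vt/C = PIP − R·V̇ − PEEP = 28.8 − 12.4×0.4833 − 9 = 28.8 − 5.993 − 9 = 13.807 cmH2O.
C = Vt / 13.807 = 470 / 13.807 = 34.041 mL/cmH2O.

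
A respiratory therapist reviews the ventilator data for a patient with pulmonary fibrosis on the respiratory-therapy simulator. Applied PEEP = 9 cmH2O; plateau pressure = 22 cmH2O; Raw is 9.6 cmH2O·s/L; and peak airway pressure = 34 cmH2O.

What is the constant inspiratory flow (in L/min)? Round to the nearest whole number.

flow = (PIP − Pplat) / Raw = (34 − 22) / 9.6 = 1.25 L/s × 60 = 75.0 L/min.

75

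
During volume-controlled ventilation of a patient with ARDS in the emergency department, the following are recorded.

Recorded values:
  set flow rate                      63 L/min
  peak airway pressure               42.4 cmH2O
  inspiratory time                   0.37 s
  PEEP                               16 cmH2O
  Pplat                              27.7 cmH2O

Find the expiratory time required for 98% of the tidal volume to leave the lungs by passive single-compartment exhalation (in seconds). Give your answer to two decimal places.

Flow: 63 L/min ÷ 60 = 1.05 L/s.
Vt = flow × Ti = 1.05 L/s × 0.37 s × 1000 mL/L = 388.5 mL.
R = (PIP − Pplat)/V̇ = (42.4 − 27.7) / 1.05 = 14.7/1.05 = 14.0 cmH2O·s/L.
C = Vt/(Pplat − PEEP) = 388.5 / (27.7 − 16) = 388.5/11.7 = 33.205 mL/cmH2O.
τ = R × C = 14.0 × 0.03321 L/cmH2O = 0.4649 s.
t = −τ·ln(1 − 0.98) = −0.4649·ln(0.02) = 1.819 s.

1.82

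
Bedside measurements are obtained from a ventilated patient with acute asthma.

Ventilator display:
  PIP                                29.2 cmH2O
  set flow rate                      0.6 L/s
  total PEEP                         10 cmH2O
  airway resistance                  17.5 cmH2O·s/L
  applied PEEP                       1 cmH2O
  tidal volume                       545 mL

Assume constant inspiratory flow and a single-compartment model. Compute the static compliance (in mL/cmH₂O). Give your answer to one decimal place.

62.6

Total PEEP = 10 cmH2O (set 1 + intrinsic 9); this is the baseline alveolar pressure.
Equation of motion (constant flow): PIP = Vt/C + R·V̇ + PEEP.
Vt/C = PIP − R·V̇ − PEEP = 29.2 − 17.5×0.6 − 10 = 29.2 − 10.5 − 10 = 8.7 cmH2O.
C = Vt / 8.7 = 545 / 8.7 = 62.644 mL/cmH2O.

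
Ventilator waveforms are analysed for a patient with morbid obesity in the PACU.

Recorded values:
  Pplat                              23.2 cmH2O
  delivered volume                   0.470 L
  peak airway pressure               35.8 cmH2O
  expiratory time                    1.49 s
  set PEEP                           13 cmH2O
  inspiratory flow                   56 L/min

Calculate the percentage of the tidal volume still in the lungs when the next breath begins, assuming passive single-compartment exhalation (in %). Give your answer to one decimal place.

Flow: 56 L/min ÷ 60 = 0.9333 L/s.
R = (PIP − Pplat)/V̇ = (35.8 − 23.2) / 0.9333 = 12.6/0.9333 = 13.5 cmH2O·s/L.
C = Vt/(Pplat − PEEP) = 470.0 / (23.2 − 13) = 470.0/10.2 = 46.078 mL/cmH2O.
τ = R × C = 13.5 × 0.04608 L/cmH2O = 0.6221 s.
Fraction remaining at end-expiration = e^(−Te/τ) = e^(−1.49/0.6221) = 0.09116 → 9.116%.

9.1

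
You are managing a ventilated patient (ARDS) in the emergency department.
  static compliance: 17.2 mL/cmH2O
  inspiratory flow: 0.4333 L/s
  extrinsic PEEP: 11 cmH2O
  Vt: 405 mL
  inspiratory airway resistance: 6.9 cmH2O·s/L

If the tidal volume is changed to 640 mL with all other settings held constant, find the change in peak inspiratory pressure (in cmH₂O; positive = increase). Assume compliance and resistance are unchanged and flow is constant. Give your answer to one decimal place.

13.7

PIP = Vt/C + R·V̇ + PEEP (constant-flow equation of motion).
Only the elastic term changes: ΔPIP = ΔVt / C = (640 − 405) / 17.2 = 13.663 cmH2O.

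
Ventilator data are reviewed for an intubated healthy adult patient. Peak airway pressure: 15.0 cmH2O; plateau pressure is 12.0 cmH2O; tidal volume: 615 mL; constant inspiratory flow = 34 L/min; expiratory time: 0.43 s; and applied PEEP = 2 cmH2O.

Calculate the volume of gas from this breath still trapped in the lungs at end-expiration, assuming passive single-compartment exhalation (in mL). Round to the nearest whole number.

Flow: 34 L/min ÷ 60 = 0.5667 L/s.
R = (PIP − Pplat)/V̇ = (15.0 − 12.0) / 0.5667 = 3.0/0.5667 = 5.294 cmH2O·s/L.
C = Vt/(Pplat − PEEP) = 615.0 / (12.0 − 2) = 615.0/10.0 = 61.5 mL/cmH2O.
τ = R × C = 5.294 × 0.0615 L/cmH2O = 0.3256 s.
Fraction remaining = e^(−Te/τ) = e^(−0.43/0.3256) = 0.267.
Trapped volume = 615.0 × 0.267 = 164.21 mL.

164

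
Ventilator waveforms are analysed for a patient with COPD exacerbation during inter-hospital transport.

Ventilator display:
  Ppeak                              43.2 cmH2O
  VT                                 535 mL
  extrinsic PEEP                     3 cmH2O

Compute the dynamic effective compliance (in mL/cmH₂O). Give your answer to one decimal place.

Dynamic compliance = Vt / (PIP − PEEP) = 535 / (43.2 − 3) = 535 / 40.2 = 13.308 mL/cmH2O.

13.3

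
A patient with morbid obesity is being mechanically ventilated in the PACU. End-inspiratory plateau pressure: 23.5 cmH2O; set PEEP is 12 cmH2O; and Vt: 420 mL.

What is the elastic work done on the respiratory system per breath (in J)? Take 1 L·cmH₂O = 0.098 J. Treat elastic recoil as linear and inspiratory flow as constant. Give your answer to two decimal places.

0.24

Elastic work ≈ ½ × (Pplat − PEEP) × Vt = 0.5 × (23.5 − 12) × 0.420 L = 0.5 × 11.5 × 0.420 = 2.415 L·cmH2O.
× 0.098 J/(L·cmH2O) → 0.2367 J.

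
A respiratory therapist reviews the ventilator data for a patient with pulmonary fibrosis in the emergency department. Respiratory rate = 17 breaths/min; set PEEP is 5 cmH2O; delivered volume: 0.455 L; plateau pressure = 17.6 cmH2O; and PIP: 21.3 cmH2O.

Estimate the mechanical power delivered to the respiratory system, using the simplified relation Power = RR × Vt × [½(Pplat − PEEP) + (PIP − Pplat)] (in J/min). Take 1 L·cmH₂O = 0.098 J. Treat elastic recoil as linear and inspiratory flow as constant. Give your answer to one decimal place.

7.6

Per-breath work = Vt × [½(Pplat−PEEP) + (PIP−Pplat)] = 0.455 × [0.5×12.6 + 3.7] = 0.455 × 10.0 = 4.55 L·cmH2O.
Power = 17 × 4.55 = 77.35 L·cmH2O/min.
× 0.098 J/(L·cmH2O) → 7.58 J/min.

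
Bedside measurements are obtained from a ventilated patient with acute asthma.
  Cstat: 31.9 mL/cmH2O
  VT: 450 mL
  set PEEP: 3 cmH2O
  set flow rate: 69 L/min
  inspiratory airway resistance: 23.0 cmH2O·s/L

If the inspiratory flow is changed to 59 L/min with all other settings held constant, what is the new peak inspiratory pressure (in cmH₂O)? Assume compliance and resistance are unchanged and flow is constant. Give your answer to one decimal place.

Flow: 69 L/min ÷ 60 = 1.15 L/s.
New flow: 59 L/min ÷ 60 = 0.9833 L/s.
PIP = Vt/C + R·V̇ + PEEP (constant-flow equation of motion).
Only the resistive term changes: ΔPIP = R × ΔV̇ = 23.0 × (0.9833 − 1.15) = 23.0 × -0.1667 = -3.834 cmH2O.
Original PIP = 450/31.9 + 23.0×1.15 + 3 = 43.557 cmH2O; new PIP = 43.557 + (-3.834) = 39.723 cmH2O.

39.7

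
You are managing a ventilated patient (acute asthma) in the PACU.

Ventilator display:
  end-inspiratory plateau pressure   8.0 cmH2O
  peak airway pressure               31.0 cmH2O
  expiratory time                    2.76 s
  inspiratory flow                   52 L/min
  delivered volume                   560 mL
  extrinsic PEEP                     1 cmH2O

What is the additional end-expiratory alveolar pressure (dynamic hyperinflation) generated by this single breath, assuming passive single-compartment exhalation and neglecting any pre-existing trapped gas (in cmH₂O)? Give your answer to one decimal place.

Flow: 52 L/min ÷ 60 = 0.8667 L/s.
R = (PIP − Pplat)/V̇ = (31.0 − 8.0) / 0.8667 = 23.0/0.8667 = 26.537 cmH2O·s/L.
C = Vt/(Pplat − PEEP) = 560.0 / (8.0 − 1) = 560.0/7.0 = 80.0 mL/cmH2O.
τ = R × C = 26.537 × 0.08 L/cmH2O = 2.123 s.
Fraction remaining = e^(−Te/τ) = e^(−2.76/2.123) = 0.2725; trapped volume = 560.0 × 0.2725 = 152.6 mL.
Additional alveolar pressure from trapping ≈ V_trapped / C = 152.6 / 80.0 = 1.908 cmH2O.

1.9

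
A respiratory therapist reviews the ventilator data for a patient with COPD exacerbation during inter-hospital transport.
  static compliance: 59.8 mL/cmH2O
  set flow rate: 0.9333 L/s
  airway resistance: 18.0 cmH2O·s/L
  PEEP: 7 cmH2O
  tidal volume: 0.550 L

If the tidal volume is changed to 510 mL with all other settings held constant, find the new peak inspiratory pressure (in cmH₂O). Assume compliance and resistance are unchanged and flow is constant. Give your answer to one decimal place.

PIP = Vt/C + R·V̇ + PEEP (constant-flow equation of motion).
Only the elastic term changes: ΔPIP = ΔVt / C = (510 − 550) / 59.8 = -0.6689 cmH2O.
Original PIP = 550/59.8 + 18.0×0.9333 + 7 = 32.997 cmH2O; new PIP = 32.997 + (-0.6689) = 32.328 cmH2O.

32.3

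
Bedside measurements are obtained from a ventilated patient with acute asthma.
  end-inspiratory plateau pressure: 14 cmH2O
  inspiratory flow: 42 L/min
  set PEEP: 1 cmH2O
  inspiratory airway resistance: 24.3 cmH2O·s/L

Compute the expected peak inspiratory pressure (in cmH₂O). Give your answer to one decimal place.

31.0

Flow: 42 L/min ÷ 60 = 0.7 L/s.
PIP = Pplat + Raw × flow = 14 + 24.3 × 0.7 = 14 + 17.01 = 31.01 cmH2O.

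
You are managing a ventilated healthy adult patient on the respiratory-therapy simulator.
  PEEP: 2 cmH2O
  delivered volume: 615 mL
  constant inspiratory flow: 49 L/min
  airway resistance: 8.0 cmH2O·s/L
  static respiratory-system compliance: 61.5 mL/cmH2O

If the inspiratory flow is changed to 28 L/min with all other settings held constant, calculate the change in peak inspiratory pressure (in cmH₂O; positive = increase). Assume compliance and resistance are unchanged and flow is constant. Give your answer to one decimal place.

-2.8

Flow: 49 L/min ÷ 60 = 0.8167 L/s.
New flow: 28 L/min ÷ 60 = 0.4667 L/s.
PIP = Vt/C + R·V̇ + PEEP (constant-flow equation of motion).
Only the resistive term changes: ΔPIP = R × ΔV̇ = 8.0 × (0.4667 − 0.8167) = 8.0 × -0.35 = -2.8 cmH2O.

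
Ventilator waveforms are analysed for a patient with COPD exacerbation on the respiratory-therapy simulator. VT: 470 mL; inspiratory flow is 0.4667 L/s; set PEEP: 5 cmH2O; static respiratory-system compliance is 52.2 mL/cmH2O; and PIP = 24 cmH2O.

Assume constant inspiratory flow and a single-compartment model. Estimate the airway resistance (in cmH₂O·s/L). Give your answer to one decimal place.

21.4

Equation of motion (constant flow): PIP = Vt/C + R·V̇ + PEEP.
R·V̇ = PIP − Vt/C − PEEP = 24 − 470/52.2 − 5 = 24 − 9.004 − 5 = 9.996 cmH2O.
R = 9.996 / 0.4667 = 21.418 cmH2O·s/L.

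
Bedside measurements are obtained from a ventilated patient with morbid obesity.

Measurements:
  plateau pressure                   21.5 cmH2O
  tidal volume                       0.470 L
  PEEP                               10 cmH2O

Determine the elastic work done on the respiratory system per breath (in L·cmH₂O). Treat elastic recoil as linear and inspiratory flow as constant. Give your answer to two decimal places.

2.70

Elastic work ≈ ½ × (Pplat − PEEP) × Vt = 0.5 × (21.5 − 10) × 0.470 L = 0.5 × 11.5 × 0.470 = 2.703 L·cmH2O.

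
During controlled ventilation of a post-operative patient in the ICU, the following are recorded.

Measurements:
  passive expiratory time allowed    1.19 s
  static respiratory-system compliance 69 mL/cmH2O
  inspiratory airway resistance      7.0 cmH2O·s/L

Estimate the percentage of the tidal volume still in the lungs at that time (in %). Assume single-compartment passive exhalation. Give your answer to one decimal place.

8.5

τ = R × C = 7.0 × 69 mL/cmH2O = 7.0 × 0.069 L/cmH2O = 0.483 s.
Passive exhalation: V(t)/V₀ = e^(−t/τ) = e^(−1.19/0.483) = 0.08511.
Fraction remaining = 0.08511 → 8.511%.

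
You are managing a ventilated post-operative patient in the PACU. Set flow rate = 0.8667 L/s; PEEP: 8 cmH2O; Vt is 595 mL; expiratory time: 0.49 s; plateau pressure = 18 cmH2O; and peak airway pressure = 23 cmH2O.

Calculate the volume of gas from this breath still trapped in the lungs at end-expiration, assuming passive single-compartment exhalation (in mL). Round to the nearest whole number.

143

R = (PIP − Pplat)/V̇ = (23 − 18) / 0.8667 = 5.0/0.8667 = 5.769 cmH2O·s/L.
C = Vt/(Pplat − PEEP) = 595.0 / (18 − 8) = 595.0/10.0 = 59.5 mL/cmH2O.
τ = R × C = 5.769 × 0.0595 L/cmH2O = 0.3433 s.
Fraction remaining = e^(−Te/τ) = e^(−0.49/0.3433) = 0.24.
Trapped volume = 595.0 × 0.24 = 142.8 mL.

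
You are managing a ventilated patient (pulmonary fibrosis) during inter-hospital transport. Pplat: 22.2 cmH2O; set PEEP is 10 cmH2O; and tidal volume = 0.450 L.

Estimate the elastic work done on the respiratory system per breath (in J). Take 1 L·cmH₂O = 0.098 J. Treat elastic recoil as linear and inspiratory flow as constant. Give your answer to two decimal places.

0.27

Elastic work ≈ ½ × (Pplat − PEEP) × Vt = 0.5 × (22.2 − 10) × 0.450 L = 0.5 × 12.2 × 0.450 = 2.745 L·cmH2O.
× 0.098 J/(L·cmH2O) → 0.269 J.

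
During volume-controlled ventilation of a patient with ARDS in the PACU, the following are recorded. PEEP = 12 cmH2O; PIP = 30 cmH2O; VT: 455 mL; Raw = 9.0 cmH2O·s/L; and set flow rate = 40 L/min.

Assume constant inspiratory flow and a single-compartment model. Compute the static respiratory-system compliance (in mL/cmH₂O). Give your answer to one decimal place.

37.9

Flow: 40 L/min ÷ 60 = 0.6667 L/s.
Equation of motion (constant flow): PIP = Vt/C + R·V̇ + PEEP.
Vt/C = PIP − R·V̇ − PEEP = 30 − 9.0×0.6667 − 12 = 30 − 6.0 − 12 = 12.0 cmH2O.
C = Vt / 12.0 = 455 / 12.0 = 37.917 mL/cmH2O.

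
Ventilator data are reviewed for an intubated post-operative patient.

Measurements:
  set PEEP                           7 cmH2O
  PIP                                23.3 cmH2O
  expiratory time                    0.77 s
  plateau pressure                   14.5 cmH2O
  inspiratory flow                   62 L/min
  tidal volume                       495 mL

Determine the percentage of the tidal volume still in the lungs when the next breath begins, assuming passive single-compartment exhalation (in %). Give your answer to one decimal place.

Flow: 62 L/min ÷ 60 = 1.0333 L/s.
R = (PIP − Pplat)/V̇ = (23.3 − 14.5) / 1.0333 = 8.8/1.0333 = 8.516 cmH2O·s/L.
C = Vt/(Pplat − PEEP) = 495.0 / (14.5 − 7) = 495.0/7.5 = 66.0 mL/cmH2O.
τ = R × C = 8.516 × 0.066 L/cmH2O = 0.5621 s.
Fraction remaining at end-expiration = e^(−Te/τ) = e^(−0.77/0.5621) = 0.2541 → 25.41%.

25.4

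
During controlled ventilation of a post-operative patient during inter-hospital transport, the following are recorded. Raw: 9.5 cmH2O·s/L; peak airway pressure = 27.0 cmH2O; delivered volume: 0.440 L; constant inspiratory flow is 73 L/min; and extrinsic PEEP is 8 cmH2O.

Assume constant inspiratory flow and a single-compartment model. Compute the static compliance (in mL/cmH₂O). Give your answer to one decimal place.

59.1

Flow: 73 L/min ÷ 60 = 1.2167 L/s.
Equation of motion (constant flow): PIP = Vt/C + R·V̇ + PEEP.
Vt/C = PIP − R·V̇ − PEEP = 27.0 − 9.5×1.2167 − 8 = 27.0 − 11.559 − 8 = 7.441 cmH2O.
C = Vt / 7.441 = 440 / 7.441 = 59.132 mL/cmH2O.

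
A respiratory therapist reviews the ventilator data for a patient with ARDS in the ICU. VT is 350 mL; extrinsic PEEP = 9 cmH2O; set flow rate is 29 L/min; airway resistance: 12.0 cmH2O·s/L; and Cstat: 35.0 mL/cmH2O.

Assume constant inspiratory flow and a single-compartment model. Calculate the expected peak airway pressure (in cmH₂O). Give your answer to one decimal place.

24.8

Flow: 29 L/min ÷ 60 = 0.4833 L/s.
Equation of motion (constant flow): PIP = Vt/C + R·V̇ + PEEP.
PIP = 350/35.0 + 12.0×0.4833 + 9 = 10.0 + 5.8 + 9 = 24.8 cmH2O.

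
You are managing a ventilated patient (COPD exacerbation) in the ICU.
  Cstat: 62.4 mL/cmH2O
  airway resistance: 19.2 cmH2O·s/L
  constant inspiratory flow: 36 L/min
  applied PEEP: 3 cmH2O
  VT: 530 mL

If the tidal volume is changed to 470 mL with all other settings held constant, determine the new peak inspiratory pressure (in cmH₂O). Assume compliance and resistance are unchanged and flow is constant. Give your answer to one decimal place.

22.1

Flow: 36 L/min ÷ 60 = 0.6 L/s.
PIP = Vt/C + R·V̇ + PEEP (constant-flow equation of motion).
Only the elastic term changes: ΔPIP = ΔVt / C = (470 − 530) / 62.4 = -0.9615 cmH2O.
Original PIP = 530/62.4 + 19.2×0.6 + 3 = 23.014 cmH2O; new PIP = 23.014 + (-0.9615) = 22.053 cmH2O.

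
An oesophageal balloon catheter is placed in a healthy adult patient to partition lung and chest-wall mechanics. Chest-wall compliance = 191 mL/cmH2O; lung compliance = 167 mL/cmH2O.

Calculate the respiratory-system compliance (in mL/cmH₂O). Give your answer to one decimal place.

89.1

Lung and chest wall are elastances in series: 1/Crs = 1/CL + 1/Ccw.
1/Crs = 1/167 + 1/191 = 0.01122.
Crs = 89.127 mL/cmH2O.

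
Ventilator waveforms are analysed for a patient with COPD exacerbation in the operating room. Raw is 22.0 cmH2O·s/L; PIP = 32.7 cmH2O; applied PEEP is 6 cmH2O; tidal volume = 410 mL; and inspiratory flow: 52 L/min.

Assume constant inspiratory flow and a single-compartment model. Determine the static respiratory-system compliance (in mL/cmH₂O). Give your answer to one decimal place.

53.7

Flow: 52 L/min ÷ 60 = 0.8667 L/s.
Equation of motion (constant flow): PIP = Vt/C + R·V̇ + PEEP.
Vt/C = PIP − R·V̇ − PEEP = 32.7 − 22.0×0.8667 − 6 = 32.7 − 19.067 − 6 = 7.633 cmH2O.
C = Vt / 7.633 = 410 / 7.633 = 53.714 mL/cmH2O.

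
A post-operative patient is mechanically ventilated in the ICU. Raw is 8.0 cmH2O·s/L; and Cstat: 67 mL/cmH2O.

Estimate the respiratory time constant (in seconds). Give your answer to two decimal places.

0.54

τ = R × C = 8.0 × 67 mL/cmH2O = 8.0 × 0.067 L/cmH2O = 0.536 s.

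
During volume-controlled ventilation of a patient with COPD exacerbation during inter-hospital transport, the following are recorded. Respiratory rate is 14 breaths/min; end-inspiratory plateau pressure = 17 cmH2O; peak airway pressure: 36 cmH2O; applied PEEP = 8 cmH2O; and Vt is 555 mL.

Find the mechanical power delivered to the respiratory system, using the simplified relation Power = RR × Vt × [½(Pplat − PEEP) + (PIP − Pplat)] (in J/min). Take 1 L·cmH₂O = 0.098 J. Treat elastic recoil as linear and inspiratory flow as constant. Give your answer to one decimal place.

Per-breath work = Vt × [½(Pplat−PEEP) + (PIP−Pplat)] = 0.555 × [0.5×9.0 + 19.0] = 0.555 × 23.5 = 13.043 L·cmH2O.
Power = 14 × 13.043 = 182.6 L·cmH2O/min.
× 0.098 J/(L·cmH2O) → 17.895 J/min.

17.9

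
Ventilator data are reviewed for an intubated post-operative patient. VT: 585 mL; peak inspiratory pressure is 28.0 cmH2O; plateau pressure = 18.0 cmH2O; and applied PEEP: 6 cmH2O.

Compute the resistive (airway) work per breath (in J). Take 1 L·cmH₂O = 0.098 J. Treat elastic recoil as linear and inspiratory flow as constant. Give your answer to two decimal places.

0.57

With constant inspiratory flow the resistive pressure is constant at PIP − Pplat = 28.0 − 18.0 = 10.0 cmH2O, so resistive work = 10.0 × 0.585 = 5.85 L·cmH2O.
× 0.098 J/(L·cmH2O) → 0.5733 J.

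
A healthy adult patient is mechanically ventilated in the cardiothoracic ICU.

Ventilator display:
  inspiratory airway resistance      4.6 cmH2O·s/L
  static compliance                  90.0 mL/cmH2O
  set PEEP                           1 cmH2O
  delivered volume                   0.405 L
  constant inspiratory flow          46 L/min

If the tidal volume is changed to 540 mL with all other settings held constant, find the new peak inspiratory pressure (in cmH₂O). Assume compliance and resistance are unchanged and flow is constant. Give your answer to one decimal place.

10.5

Flow: 46 L/min ÷ 60 = 0.7667 L/s.
PIP = Vt/C + R·V̇ + PEEP (constant-flow equation of motion).
Only the elastic term changes: ΔPIP = ΔVt / C = (540 − 405) / 90.0 = 1.5 cmH2O.
Original PIP = 405/90.0 + 4.6×0.7667 + 1 = 9.027 cmH2O; new PIP = 9.027 + (1.5) = 10.527 cmH2O.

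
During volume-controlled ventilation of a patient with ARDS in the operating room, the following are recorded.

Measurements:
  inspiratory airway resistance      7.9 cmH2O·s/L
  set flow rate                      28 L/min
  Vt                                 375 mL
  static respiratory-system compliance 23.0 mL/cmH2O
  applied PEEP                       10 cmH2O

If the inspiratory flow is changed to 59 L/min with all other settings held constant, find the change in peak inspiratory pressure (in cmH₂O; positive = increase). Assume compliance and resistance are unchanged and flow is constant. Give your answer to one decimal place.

4.1

Flow: 28 L/min ÷ 60 = 0.4667 L/s.
New flow: 59 L/min ÷ 60 = 0.9833 L/s.
PIP = Vt/C + R·V̇ + PEEP (constant-flow equation of motion).
Only the resistive term changes: ΔPIP = R × ΔV̇ = 7.9 × (0.9833 − 0.4667) = 7.9 × 0.5166 = 4.081 cmH2O.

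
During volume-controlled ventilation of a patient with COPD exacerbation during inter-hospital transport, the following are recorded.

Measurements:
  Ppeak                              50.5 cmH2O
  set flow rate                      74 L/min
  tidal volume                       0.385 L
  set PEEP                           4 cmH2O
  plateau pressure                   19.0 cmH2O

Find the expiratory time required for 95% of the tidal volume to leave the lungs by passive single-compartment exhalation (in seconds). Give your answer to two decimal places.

1.96

Flow: 74 L/min ÷ 60 = 1.2333 L/s.
R = (PIP − Pplat)/V̇ = (50.5 − 19.0) / 1.2333 = 31.5/1.2333 = 25.541 cmH2O·s/L.
C = Vt/(Pplat − PEEP) = 385.0 / (19.0 − 4) = 385.0/15.0 = 25.667 mL/cmH2O.
τ = R × C = 25.541 × 0.02567 L/cmH2O = 0.6556 s.
t = −τ·ln(1 − 0.95) = −0.6556·ln(0.05) = 1.964 s.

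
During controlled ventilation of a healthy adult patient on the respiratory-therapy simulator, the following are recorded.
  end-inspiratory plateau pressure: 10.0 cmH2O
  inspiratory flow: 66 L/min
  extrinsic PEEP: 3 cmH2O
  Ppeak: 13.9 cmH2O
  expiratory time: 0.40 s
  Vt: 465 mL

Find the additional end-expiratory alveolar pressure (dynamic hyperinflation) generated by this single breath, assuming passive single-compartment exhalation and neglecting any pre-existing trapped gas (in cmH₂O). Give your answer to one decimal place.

Flow: 66 L/min ÷ 60 = 1.1 L/s.
R = (PIP − Pplat)/V̇ = (13.9 − 10.0) / 1.1 = 3.9/1.1 = 3.545 cmH2O·s/L.
C = Vt/(Pplat − PEEP) = 465.0 / (10.0 − 3) = 465.0/7.0 = 66.429 mL/cmH2O.
τ = R × C = 3.545 × 0.06643 L/cmH2O = 0.2355 s.
Fraction remaining = e^(−Te/τ) = e^(−0.40/0.2355) = 0.183; trapped volume = 465.0 × 0.183 = 85.095 mL.
Additional alveolar pressure from trapping ≈ V_trapped / C = 85.095 / 66.429 = 1.281 cmH2O.

1.3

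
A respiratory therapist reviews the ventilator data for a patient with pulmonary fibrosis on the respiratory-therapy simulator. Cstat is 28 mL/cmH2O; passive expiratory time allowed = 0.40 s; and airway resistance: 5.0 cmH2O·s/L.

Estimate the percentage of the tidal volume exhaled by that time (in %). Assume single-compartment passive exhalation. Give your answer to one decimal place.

τ = R × C = 5.0 × 28 mL/cmH2O = 5.0 × 0.028 L/cmH2O = 0.14 s.
Passive exhalation: V(t)/V₀ = e^(−t/τ) = e^(−0.40/0.14) = 0.05743.
Fraction exhaled = 1 − 0.05743 = 0.9426 → 94.26%.

94.3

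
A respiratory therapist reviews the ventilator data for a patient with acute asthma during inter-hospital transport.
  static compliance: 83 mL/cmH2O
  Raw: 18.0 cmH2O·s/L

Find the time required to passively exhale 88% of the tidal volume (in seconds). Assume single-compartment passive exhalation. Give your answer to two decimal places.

τ = R × C = 18.0 × 83 mL/cmH2O = 18.0 × 0.083 L/cmH2O = 1.494 s.
Exhaled fraction f = 1 − e^(−t/τ) → t = −τ·ln(1 − f) = −1.494·ln(0.12) = 3.168 s.

3.17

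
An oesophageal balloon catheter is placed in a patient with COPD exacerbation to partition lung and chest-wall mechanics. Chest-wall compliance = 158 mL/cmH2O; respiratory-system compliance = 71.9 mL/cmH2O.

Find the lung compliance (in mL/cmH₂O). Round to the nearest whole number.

132

1/CL = 1/Crs − 1/Ccw.
1/CL = 1/71.9 − 1/158 = 0.007579.
CL = 131.94 mL/cmH2O.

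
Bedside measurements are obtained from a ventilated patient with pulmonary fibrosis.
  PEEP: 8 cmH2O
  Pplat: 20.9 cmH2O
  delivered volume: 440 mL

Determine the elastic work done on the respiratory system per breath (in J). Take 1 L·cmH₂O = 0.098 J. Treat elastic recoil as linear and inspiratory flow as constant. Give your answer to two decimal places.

0.28

Elastic work ≈ ½ × (Pplat − PEEP) × Vt = 0.5 × (20.9 − 8) × 0.440 L = 0.5 × 12.9 × 0.440 = 2.838 L·cmH2O.
× 0.098 J/(L·cmH2O) → 0.2781 J.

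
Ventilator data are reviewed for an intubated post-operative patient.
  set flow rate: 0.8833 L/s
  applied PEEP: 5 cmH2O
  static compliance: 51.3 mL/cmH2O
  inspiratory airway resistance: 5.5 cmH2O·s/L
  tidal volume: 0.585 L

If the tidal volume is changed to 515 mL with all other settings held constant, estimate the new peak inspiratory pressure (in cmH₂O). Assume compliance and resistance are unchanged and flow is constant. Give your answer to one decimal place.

PIP = Vt/C + R·V̇ + PEEP (constant-flow equation of motion).
Only the elastic term changes: ΔPIP = ΔVt / C = (515 − 585) / 51.3 = -1.365 cmH2O.
Original PIP = 585/51.3 + 5.5×0.8833 + 5 = 21.262 cmH2O; new PIP = 21.262 + (-1.365) = 19.897 cmH2O.

19.9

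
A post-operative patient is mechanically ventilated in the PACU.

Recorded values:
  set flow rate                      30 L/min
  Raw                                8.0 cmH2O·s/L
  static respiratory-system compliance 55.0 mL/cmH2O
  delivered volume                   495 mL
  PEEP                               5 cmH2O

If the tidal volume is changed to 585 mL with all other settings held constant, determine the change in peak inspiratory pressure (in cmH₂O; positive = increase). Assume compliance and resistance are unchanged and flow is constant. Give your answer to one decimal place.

1.6

PIP = Vt/C + R·V̇ + PEEP (constant-flow equation of motion).
Only the elastic term changes: ΔPIP = ΔVt / C = (585 − 495) / 55.0 = 1.636 cmH2O.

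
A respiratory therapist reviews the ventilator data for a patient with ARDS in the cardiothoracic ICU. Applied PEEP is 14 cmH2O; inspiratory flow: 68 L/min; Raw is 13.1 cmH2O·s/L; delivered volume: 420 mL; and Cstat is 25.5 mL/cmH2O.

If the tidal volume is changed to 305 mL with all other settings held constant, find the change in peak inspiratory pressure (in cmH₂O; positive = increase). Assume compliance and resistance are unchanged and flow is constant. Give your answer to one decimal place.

-4.5

PIP = Vt/C + R·V̇ + PEEP (constant-flow equation of motion).
Only the elastic term changes: ΔPIP = ΔVt / C = (305 − 420) / 25.5 = -4.51 cmH2O.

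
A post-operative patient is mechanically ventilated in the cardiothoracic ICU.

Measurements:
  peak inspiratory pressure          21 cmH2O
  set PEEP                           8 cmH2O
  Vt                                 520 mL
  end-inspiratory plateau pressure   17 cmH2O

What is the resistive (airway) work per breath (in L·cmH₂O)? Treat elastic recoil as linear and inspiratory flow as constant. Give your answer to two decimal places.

With constant inspiratory flow the resistive pressure is constant at PIP − Pplat = 21 − 17 = 4.0 cmH2O, so resistive work = 4.0 × 0.520 = 2.08 L·cmH2O.

2.08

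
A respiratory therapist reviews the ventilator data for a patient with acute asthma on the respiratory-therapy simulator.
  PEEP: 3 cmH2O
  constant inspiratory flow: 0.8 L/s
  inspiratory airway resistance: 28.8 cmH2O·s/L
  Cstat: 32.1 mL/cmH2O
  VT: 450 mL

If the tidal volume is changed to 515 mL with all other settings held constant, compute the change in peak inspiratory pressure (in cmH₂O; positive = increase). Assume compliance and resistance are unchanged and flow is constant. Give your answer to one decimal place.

PIP = Vt/C + R·V̇ + PEEP (constant-flow equation of motion).
Only the elastic term changes: ΔPIP = ΔVt / C = (515 − 450) / 32.1 = 2.025 cmH2O.

2.0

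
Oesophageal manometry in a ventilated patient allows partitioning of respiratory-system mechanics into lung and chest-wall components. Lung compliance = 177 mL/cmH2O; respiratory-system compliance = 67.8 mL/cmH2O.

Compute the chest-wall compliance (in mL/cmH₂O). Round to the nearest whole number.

1/Ccw = 1/Crs − 1/CL.
1/Ccw = 1/67.8 − 1/177 = 0.0091.
Ccw = 109.89 mL/cmH2O.

110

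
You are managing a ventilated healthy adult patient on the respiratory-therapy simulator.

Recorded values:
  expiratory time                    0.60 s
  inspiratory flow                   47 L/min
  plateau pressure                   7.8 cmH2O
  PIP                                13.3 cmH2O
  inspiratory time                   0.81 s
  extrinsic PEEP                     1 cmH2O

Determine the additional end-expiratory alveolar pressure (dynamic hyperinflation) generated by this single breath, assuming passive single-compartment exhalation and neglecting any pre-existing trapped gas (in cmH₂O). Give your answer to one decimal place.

Flow: 47 L/min ÷ 60 = 0.7833 L/s.
Vt = flow × Ti = 0.7833 L/s × 0.81 s × 1000 mL/L = 634.47 mL.
R = (PIP − Pplat)/V̇ = (13.3 − 7.8) / 0.7833 = 5.5/0.7833 = 7.022 cmH2O·s/L.
C = Vt/(Pplat − PEEP) = 634.47 / (7.8 − 1) = 634.47/6.8 = 93.304 mL/cmH2O.
τ = R × C = 7.022 × 0.0933 L/cmH2O = 0.6552 s.
Fraction remaining = e^(−Te/τ) = e^(−0.60/0.6552) = 0.4002; trapped volume = 634.47 × 0.4002 = 253.91 mL.
Additional alveolar pressure from trapping ≈ V_trapped / C = 253.91 / 93.304 = 2.721 cmH2O.

2.7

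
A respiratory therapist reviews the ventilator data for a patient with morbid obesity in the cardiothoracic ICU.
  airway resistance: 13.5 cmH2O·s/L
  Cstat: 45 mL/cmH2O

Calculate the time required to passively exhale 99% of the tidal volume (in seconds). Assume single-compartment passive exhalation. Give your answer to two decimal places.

τ = R × C = 13.5 × 45 mL/cmH2O = 13.5 × 0.045 L/cmH2O = 0.6075 s.
Exhaled fraction f = 1 − e^(−t/τ) → t = −τ·ln(1 − f) = −0.6075·ln(0.01) = 2.798 s.

2.80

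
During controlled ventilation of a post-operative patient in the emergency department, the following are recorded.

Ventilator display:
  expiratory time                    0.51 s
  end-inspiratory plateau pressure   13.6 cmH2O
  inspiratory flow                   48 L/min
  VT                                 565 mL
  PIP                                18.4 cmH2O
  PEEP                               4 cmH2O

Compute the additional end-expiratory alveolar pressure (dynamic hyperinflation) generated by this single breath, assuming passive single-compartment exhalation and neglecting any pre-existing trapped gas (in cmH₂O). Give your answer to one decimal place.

2.3

Flow: 48 L/min ÷ 60 = 0.8 L/s.
R = (PIP − Pplat)/V̇ = (18.4 − 13.6) / 0.8 = 4.8/0.8 = 6.0 cmH2O·s/L.
C = Vt/(Pplat − PEEP) = 565.0 / (13.6 − 4) = 565.0/9.6 = 58.854 mL/cmH2O.
τ = R × C = 6.0 × 0.05885 L/cmH2O = 0.3531 s.
Fraction remaining = e^(−Te/τ) = e^(−0.51/0.3531) = 0.2359; trapped volume = 565.0 × 0.2359 = 133.28 mL.
Additional alveolar pressure from trapping ≈ V_trapped / C = 133.28 / 58.854 = 2.265 cmH2O.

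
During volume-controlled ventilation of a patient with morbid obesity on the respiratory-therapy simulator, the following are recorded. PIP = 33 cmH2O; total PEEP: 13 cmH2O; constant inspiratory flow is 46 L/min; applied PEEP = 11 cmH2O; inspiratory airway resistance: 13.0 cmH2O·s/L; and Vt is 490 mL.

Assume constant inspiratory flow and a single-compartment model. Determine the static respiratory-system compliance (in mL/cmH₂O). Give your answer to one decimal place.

48.8

Flow: 46 L/min ÷ 60 = 0.7667 L/s.
Total PEEP = 13 cmH2O (set 11 + intrinsic 2); this is the baseline alveolar pressure.
Equation of motion (constant flow): PIP = Vt/C + R·V̇ + PEEP.
Vt/C = PIP − R·V̇ − PEEP = 33 − 13.0×0.7667 − 13 = 33 − 9.967 − 13 = 10.033 cmH2O.
C = Vt / 10.033 = 490 / 10.033 = 48.839 mL/cmH2O.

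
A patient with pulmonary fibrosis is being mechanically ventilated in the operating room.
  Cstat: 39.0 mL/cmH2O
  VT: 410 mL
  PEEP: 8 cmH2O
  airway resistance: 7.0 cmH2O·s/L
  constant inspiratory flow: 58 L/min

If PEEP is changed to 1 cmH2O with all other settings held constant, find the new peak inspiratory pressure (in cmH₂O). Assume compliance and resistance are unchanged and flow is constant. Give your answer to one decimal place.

18.3

Flow: 58 L/min ÷ 60 = 0.9667 L/s.
PIP = Vt/C + R·V̇ + PEEP (constant-flow equation of motion).
Only the baseline term changes: ΔPIP = ΔPEEP = 1 − 8 = -7.0 cmH2O.
Original PIP = 410/39.0 + 7.0×0.9667 + 8 = 25.28 cmH2O; new PIP = 25.28 + (-7.0) = 18.28 cmH2O.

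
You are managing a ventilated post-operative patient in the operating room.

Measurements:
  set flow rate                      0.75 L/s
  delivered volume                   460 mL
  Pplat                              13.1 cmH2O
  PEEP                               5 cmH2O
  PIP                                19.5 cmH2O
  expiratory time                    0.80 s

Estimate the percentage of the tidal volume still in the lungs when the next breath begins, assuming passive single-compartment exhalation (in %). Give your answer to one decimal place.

19.2

R = (PIP − Pplat)/V̇ = (19.5 − 13.1) / 0.75 = 6.4/0.75 = 8.533 cmH2O·s/L.
C = Vt/(Pplat − PEEP) = 460.0 / (13.1 − 5) = 460.0/8.1 = 56.79 mL/cmH2O.
τ = R × C = 8.533 × 0.05679 L/cmH2O = 0.4846 s.
Fraction remaining at end-expiration = e^(−Te/τ) = e^(−0.80/0.4846) = 0.1919 → 19.19%.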